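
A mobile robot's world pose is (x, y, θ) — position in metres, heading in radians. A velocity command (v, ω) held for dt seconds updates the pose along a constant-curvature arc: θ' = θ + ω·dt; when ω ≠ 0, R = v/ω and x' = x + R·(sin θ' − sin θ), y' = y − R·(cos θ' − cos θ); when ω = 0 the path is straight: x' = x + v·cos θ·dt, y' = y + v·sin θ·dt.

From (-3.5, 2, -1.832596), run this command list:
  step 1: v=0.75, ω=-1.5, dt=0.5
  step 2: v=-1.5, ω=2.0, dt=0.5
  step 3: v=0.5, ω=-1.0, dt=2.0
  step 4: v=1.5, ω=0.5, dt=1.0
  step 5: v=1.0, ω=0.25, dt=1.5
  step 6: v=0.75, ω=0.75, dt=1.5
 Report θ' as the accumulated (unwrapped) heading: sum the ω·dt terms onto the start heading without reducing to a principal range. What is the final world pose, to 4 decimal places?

step 1: θ'=-2.5826 (R=-0.5000) → pose (-3.7178, 1.7055, -2.5826)
step 2: θ'=-1.5826 (R=-0.7500) → pose (-3.3656, 2.3325, -1.5826)
step 3: θ'=-3.5826 (R=-0.5000) → pose (-4.0790, 1.8862, -3.5826)
step 4: θ'=-3.0826 (R=3.0000) → pose (-5.5364, 2.1681, -3.0826)
step 5: θ'=-2.7076 (R=4.0000) → pose (-6.9826, 1.8042, -2.7076)
step 6: θ'=-1.5826 (R=1.0000) → pose (-7.5620, 0.9087, -1.5826)

(-7.5620, 0.9087, -1.5826)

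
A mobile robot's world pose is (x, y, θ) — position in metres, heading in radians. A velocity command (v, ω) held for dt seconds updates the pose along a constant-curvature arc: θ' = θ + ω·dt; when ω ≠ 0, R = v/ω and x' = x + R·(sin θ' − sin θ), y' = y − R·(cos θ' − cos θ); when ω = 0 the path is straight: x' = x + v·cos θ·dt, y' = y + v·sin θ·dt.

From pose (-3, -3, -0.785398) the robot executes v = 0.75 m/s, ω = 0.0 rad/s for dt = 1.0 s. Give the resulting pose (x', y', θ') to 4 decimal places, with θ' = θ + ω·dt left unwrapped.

(-2.4697, -3.5303, -0.7854)

θ' = -0.7854 + 0.0·1.0 = -0.7854
ω = 0 → straight: x' = -3 + 0.75·cos(-0.7854)·1.0 = -2.4697
y' = -3 + 0.75·sin(-0.7854)·1.0 = -3.5303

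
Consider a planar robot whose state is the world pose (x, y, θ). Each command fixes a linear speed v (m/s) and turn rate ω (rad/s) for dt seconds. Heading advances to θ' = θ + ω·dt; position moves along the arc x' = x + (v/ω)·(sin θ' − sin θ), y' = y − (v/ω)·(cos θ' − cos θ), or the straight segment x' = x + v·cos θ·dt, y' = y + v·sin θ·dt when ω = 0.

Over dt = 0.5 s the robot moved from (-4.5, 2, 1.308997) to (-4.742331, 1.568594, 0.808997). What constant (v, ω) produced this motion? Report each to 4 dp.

Δθ = 0.808997 − 1.308997 = -0.500000
ω = Δθ/dt = -0.500000/0.5 = -1.0000
R = −Δy/(cos θ' − cos θ) = 1.0000
v = R·ω = 1.0000·-1.0000 = -1.0000

v = -1.0000, ω = -1.0000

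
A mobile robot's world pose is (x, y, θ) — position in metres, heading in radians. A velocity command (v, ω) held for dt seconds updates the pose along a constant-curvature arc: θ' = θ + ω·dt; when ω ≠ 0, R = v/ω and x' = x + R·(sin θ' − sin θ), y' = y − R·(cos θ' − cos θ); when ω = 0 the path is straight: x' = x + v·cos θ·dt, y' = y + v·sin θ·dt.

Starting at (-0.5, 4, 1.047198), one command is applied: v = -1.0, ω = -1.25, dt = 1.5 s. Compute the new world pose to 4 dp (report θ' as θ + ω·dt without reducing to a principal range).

(-1.7820, 3.8588, -0.8278)

θ' = 1.0472 + -1.25·1.5 = -0.8278
R = v/ω = -1.0/-1.25 = 0.8000
x' = -0.5 + 0.8000·(sin -0.8278 − sin 1.0472) = -1.7820
y' = 4 − 0.8000·(cos -0.8278 − cos 1.0472) = 3.8588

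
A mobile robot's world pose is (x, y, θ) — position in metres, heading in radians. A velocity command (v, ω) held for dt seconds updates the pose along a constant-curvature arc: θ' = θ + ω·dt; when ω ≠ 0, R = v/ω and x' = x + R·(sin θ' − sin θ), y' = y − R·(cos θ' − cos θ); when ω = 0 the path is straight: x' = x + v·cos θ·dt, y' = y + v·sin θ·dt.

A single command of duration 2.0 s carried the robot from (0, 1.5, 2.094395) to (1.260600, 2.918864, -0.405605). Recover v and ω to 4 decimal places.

Δθ = -0.405605 − 2.094395 = -2.500000
ω = Δθ/dt = -2.500000/2.0 = -1.2500
R = −Δy/(cos θ' − cos θ) = -1.0000
v = R·ω = -1.0000·-1.2500 = 1.2500

v = 1.2500, ω = -1.2500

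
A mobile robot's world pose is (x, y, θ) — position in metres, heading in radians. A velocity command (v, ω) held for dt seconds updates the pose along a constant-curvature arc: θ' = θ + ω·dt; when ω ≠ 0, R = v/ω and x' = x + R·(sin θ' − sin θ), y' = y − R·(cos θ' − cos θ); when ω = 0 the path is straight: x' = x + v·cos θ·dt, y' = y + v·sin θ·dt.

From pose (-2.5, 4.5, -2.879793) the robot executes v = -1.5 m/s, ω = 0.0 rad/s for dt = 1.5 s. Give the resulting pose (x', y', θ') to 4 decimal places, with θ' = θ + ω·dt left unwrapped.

θ' = -2.8798 + 0.0·1.5 = -2.8798
ω = 0 → straight: x' = -2.5 + -1.5·cos(-2.8798)·1.5 = -0.3267
y' = 4.5 + -1.5·sin(-2.8798)·1.5 = 5.0823

(-0.3267, 5.0823, -2.8798)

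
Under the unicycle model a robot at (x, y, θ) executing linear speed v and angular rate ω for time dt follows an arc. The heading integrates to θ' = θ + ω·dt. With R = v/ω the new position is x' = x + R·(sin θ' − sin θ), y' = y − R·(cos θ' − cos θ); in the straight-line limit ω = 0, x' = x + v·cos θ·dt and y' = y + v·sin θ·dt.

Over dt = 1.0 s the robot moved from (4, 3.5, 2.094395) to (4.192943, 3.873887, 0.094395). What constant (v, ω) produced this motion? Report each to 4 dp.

v = 0.5000, ω = -2.0000

Δθ = 0.094395 − 2.094395 = -2.000000
ω = Δθ/dt = -2.000000/1.0 = -2.0000
R = −Δy/(cos θ' − cos θ) = -0.2500
v = R·ω = -0.2500·-2.0000 = 0.5000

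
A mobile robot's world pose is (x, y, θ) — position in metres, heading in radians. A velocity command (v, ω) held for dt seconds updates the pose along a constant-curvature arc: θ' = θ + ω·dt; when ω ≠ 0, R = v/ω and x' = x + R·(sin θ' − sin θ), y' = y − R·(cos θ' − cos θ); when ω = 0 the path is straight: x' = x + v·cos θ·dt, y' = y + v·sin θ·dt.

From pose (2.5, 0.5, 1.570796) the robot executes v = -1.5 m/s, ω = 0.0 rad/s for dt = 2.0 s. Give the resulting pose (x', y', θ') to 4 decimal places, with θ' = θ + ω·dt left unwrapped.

(2.5000, -2.5000, 1.5708)

θ' = 1.5708 + 0.0·2.0 = 1.5708
ω = 0 → straight: x' = 2.5 + -1.5·cos(1.5708)·2.0 = 2.5000
y' = 0.5 + -1.5·sin(1.5708)·2.0 = -2.5000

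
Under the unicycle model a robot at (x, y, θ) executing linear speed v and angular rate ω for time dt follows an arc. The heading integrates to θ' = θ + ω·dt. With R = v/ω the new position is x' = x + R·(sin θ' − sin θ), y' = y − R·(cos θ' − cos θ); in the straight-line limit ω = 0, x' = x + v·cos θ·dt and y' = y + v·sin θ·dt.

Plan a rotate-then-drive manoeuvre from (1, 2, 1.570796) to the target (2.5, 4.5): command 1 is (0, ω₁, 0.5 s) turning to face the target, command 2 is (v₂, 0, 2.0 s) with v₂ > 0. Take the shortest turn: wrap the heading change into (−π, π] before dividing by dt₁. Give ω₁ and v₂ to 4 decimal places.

ω₁ = -1.0808, v₂ = 1.4577

heading to target = atan2(4.5−2, 2.5−1) = 1.0304
Δθ = wrap(1.0304 − 1.5708) = -0.5404; ω₁ = Δθ/dt₁ = -1.0808
distance = √((2.5−1)² + (4.5−2)²) = 2.9155; v₂ = distance/dt₂ = 1.4577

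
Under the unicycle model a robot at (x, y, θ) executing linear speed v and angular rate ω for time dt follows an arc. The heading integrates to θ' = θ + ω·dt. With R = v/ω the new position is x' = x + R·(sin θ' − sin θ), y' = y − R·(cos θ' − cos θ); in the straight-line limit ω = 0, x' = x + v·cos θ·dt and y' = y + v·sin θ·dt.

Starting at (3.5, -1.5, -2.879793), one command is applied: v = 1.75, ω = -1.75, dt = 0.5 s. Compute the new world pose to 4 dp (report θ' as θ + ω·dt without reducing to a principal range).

θ' = -2.8798 + -1.75·0.5 = -3.7548
R = v/ω = 1.75/-1.75 = -1.0000
x' = 3.5 + -1.0000·(sin -3.7548 − sin -2.8798) = 2.6657
y' = -1.5 − -1.0000·(cos -3.7548 − cos -2.8798) = -1.3519

(2.6657, -1.3519, -3.7548)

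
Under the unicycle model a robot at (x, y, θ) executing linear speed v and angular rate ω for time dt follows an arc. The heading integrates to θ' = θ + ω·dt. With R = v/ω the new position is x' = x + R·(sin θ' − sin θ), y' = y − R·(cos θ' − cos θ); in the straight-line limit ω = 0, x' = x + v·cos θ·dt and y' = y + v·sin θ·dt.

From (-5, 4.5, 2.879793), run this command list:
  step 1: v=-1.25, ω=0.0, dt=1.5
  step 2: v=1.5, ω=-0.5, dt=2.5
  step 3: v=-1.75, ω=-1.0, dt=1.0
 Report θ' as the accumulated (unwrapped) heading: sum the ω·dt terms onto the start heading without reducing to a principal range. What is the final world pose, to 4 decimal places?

step 1: θ'=2.8798 (straight) → pose (-3.1889, 4.0147, 2.8798)
step 2: θ'=1.6298 (R=-3.0000) → pose (-5.4072, 6.7356, 1.6298)
step 3: θ'=0.6298 (R=1.7500) → pose (-6.1235, 5.2182, 0.6298)

(-6.1235, 5.2182, 0.6298)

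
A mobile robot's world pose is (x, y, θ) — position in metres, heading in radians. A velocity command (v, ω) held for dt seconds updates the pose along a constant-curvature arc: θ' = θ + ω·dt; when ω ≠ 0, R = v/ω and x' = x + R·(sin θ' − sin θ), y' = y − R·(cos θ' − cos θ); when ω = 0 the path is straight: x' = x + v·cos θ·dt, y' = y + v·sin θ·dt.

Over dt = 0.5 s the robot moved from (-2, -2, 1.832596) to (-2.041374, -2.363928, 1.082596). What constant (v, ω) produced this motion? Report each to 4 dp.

v = -0.7500, ω = -1.5000

Δθ = 1.082596 − 1.832596 = -0.750000
ω = Δθ/dt = -0.750000/0.5 = -1.5000
R = −Δy/(cos θ' − cos θ) = 0.5000
v = R·ω = 0.5000·-1.5000 = -0.7500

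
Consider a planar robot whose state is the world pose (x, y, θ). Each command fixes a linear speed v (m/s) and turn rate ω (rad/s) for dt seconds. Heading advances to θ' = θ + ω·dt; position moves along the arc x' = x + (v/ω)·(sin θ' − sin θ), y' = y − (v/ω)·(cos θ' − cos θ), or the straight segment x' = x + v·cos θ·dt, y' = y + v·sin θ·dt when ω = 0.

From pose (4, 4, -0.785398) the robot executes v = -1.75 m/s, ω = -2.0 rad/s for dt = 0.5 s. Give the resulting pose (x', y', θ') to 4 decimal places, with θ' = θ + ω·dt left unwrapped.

(3.7638, 4.8051, -1.7854)

θ' = -0.7854 + -2.0·0.5 = -1.7854
R = v/ω = -1.75/-2.0 = 0.8750
x' = 4 + 0.8750·(sin -1.7854 − sin -0.7854) = 3.7638
y' = 4 − 0.8750·(cos -1.7854 − cos -0.7854) = 4.8051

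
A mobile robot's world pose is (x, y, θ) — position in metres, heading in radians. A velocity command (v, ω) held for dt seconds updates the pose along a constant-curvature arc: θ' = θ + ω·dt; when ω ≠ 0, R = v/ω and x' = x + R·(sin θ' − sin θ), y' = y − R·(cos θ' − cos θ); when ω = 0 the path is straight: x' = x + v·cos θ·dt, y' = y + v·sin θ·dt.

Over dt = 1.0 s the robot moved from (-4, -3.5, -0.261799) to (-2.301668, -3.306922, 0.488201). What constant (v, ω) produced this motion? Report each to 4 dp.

Δθ = 0.488201 − -0.261799 = 0.750000
ω = Δθ/dt = 0.750000/1.0 = 0.7500
R = Δx/(sin θ' − sin θ) = 2.3333
v = R·ω = 2.3333·0.7500 = 1.7500

v = 1.7500, ω = 0.7500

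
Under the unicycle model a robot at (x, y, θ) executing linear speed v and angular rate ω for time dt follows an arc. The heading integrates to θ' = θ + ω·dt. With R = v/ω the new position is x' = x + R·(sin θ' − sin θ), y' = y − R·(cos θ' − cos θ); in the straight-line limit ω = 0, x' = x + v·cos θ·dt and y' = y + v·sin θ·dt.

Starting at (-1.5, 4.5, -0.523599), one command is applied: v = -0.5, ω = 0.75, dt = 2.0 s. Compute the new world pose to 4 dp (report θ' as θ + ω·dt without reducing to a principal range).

θ' = -0.5236 + 0.75·2.0 = 0.9764
R = v/ω = -0.5/0.75 = -0.6667
x' = -1.5 + -0.6667·(sin 0.9764 − sin -0.5236) = -2.3857
y' = 4.5 − -0.6667·(cos 0.9764 − cos -0.5236) = 4.2960

(-2.3857, 4.2960, 0.9764)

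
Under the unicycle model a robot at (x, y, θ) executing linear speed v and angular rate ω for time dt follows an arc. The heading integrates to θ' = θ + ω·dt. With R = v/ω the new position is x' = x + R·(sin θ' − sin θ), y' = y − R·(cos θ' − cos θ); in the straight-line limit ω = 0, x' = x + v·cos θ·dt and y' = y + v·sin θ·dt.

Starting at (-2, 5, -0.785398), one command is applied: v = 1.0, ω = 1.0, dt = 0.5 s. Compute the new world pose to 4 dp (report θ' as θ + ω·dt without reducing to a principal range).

(-1.5744, 4.7476, -0.2854)

θ' = -0.7854 + 1.0·0.5 = -0.2854
R = v/ω = 1.0/1.0 = 1.0000
x' = -2 + 1.0000·(sin -0.2854 − sin -0.7854) = -1.5744
y' = 5 − 1.0000·(cos -0.2854 − cos -0.7854) = 4.7476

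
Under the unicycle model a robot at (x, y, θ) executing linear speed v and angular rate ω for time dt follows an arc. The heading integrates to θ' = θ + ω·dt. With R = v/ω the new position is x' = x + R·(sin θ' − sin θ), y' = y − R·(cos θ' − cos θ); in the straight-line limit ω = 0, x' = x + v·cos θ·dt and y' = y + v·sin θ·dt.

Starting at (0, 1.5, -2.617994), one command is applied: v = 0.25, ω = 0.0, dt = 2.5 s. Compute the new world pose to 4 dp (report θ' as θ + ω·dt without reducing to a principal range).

(-0.5413, 1.1875, -2.6180)

θ' = -2.6180 + 0.0·2.5 = -2.6180
ω = 0 → straight: x' = 0 + 0.25·cos(-2.6180)·2.5 = -0.5413
y' = 1.5 + 0.25·sin(-2.6180)·2.5 = 1.1875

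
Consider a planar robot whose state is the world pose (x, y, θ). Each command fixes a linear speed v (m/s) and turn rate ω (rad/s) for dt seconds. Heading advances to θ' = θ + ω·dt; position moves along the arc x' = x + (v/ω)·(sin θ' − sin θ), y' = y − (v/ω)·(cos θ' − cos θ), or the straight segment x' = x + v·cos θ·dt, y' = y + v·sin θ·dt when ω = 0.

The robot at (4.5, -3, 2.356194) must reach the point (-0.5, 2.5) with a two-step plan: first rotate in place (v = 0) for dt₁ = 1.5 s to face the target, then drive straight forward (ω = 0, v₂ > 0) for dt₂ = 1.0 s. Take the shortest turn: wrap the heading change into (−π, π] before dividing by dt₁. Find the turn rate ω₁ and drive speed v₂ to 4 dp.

ω₁ = -0.0317, v₂ = 7.4330

heading to target = atan2(2.5−-3, -0.5−4.5) = 2.3086
Δθ = wrap(2.3086 − 2.3562) = -0.0476; ω₁ = Δθ/dt₁ = -0.0317
distance = √((-0.5−4.5)² + (2.5−-3)²) = 7.4330; v₂ = distance/dt₂ = 7.4330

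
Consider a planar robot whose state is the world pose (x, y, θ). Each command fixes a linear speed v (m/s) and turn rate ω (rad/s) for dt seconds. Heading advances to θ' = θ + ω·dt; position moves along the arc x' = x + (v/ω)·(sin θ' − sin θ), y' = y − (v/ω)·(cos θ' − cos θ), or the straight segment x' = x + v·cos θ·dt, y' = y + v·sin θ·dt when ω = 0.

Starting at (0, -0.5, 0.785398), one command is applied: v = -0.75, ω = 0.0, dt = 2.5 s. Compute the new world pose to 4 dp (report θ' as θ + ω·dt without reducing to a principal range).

(-1.3258, -1.8258, 0.7854)

θ' = 0.7854 + 0.0·2.5 = 0.7854
ω = 0 → straight: x' = 0 + -0.75·cos(0.7854)·2.5 = -1.3258
y' = -0.5 + -0.75·sin(0.7854)·2.5 = -1.8258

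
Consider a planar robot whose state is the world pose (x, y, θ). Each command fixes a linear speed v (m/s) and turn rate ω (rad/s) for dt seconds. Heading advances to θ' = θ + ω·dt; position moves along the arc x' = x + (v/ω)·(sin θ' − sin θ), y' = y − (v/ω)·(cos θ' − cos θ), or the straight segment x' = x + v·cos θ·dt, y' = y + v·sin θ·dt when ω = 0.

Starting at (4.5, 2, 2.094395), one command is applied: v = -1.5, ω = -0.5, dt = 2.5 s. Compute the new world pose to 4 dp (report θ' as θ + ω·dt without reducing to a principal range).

(4.1446, -1.4926, 0.8444)

θ' = 2.0944 + -0.5·2.5 = 0.8444
R = v/ω = -1.5/-0.5 = 3.0000
x' = 4.5 + 3.0000·(sin 0.8444 − sin 2.0944) = 4.1446
y' = 2 − 3.0000·(cos 0.8444 − cos 2.0944) = -1.4926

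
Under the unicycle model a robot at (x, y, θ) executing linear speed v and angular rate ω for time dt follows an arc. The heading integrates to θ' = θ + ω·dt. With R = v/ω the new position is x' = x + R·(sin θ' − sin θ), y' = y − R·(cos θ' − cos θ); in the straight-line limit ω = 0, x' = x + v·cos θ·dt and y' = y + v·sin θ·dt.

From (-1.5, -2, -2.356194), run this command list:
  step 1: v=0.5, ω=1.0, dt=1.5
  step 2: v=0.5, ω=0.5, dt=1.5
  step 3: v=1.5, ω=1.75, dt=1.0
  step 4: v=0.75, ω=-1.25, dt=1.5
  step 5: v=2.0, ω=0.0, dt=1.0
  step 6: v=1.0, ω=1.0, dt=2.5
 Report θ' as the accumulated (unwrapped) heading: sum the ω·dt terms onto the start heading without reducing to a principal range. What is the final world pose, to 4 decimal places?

(3.7489, -0.3198, 2.2688)

step 1: θ'=-0.8562 (R=0.5000) → pose (-1.5241, -2.6812, -0.8562)
step 2: θ'=-0.1062 (R=1.0000) → pose (-0.8748, -3.0203, -0.1062)
step 3: θ'=1.6438 (R=0.8571) → pose (0.0709, -2.1054, 1.6438)
step 4: θ'=-0.2312 (R=-0.6000) → pose (0.8068, -1.4776, -0.2312)
step 5: θ'=-0.2312 (straight) → pose (2.7536, -1.9359, -0.2312)
step 6: θ'=2.2688 (R=1.0000) → pose (3.7489, -0.3198, 2.2688)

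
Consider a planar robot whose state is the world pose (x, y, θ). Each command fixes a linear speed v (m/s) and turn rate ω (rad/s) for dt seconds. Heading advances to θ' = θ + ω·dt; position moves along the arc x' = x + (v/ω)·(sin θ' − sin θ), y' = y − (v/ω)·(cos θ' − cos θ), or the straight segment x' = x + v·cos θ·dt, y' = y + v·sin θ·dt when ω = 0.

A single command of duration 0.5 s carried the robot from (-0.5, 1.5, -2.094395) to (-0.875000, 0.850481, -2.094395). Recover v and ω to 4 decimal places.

v = 1.5000, ω = 0.0000

Δθ = -2.094395 − -2.094395 = 0.000000
ω = Δθ/dt = 0.000000/0.5 = 0.0000
ω = 0 → v = (Δx·cos θ + Δy·sin θ)/dt = 1.5000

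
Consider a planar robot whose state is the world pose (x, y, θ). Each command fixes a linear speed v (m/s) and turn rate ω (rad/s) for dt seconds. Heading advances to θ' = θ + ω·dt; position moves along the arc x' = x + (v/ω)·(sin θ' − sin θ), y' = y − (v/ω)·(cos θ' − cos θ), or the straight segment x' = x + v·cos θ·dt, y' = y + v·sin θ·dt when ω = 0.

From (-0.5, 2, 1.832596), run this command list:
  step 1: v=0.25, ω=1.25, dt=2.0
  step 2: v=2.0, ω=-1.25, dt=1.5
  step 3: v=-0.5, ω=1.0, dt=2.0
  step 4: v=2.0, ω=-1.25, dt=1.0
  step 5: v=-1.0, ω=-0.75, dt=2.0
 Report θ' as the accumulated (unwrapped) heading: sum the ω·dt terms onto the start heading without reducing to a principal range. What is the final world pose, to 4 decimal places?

step 1: θ'=4.3326 (R=0.2000) → pose (-0.8789, 2.0224, 4.3326)
step 2: θ'=2.4576 (R=-1.6000) → pose (-3.3760, 1.3755, 2.4576)
step 3: θ'=4.4576 (R=-0.5000) → pose (-2.5761, 1.6370, 4.4576)
step 4: θ'=3.2076 (R=-1.6000) → pose (-4.0190, 0.4437, 3.2076)
step 5: θ'=1.7076 (R=1.3333) → pose (-2.6101, -0.7049, 1.7076)

(-2.6101, -0.7049, 1.7076)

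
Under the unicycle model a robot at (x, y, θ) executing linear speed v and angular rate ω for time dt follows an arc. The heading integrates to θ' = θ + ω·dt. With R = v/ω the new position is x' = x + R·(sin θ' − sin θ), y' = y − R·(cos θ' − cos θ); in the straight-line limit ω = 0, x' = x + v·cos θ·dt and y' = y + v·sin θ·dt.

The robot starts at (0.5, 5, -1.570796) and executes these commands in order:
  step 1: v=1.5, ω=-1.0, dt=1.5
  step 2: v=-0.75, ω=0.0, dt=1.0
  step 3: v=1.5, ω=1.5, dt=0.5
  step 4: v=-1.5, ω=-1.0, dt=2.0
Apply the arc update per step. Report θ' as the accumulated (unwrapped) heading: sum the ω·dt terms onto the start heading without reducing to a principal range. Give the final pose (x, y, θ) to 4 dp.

step 1: θ'=-3.0708 (R=-1.5000) → pose (-0.8939, 3.5038, -3.0708)
step 2: θ'=-3.0708 (straight) → pose (-0.1458, 3.5568, -3.0708)
step 3: θ'=-2.3208 (R=1.0000) → pose (-0.8067, 3.2410, -2.3208)
step 4: θ'=-4.3208 (R=1.5000) → pose (1.6773, 2.7910, -4.3208)

(1.6773, 2.7910, -4.3208)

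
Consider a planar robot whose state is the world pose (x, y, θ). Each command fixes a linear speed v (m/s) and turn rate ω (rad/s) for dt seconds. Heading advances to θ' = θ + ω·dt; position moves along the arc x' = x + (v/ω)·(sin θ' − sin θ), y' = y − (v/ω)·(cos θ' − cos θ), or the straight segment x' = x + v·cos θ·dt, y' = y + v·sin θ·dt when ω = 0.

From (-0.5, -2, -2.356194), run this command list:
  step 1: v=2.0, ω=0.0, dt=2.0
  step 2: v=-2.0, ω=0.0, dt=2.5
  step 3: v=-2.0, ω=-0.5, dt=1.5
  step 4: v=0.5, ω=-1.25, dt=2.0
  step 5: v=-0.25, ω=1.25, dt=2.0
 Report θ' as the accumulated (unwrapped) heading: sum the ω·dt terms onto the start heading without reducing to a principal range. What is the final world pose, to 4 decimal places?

(2.7616, 0.2319, -3.1062)

step 1: θ'=-2.3562 (straight) → pose (-3.3284, -4.8284, -2.3562)
step 2: θ'=-2.3562 (straight) → pose (0.2071, -1.2929, -2.3562)
step 3: θ'=-3.1062 (R=4.0000) → pose (2.8940, -0.1238, -3.1062)
step 4: θ'=-5.6062 (R=-0.4000) → pose (2.6292, 0.5877, -5.6062)
step 5: θ'=-3.1062 (R=-0.2000) → pose (2.7616, 0.2319, -3.1062)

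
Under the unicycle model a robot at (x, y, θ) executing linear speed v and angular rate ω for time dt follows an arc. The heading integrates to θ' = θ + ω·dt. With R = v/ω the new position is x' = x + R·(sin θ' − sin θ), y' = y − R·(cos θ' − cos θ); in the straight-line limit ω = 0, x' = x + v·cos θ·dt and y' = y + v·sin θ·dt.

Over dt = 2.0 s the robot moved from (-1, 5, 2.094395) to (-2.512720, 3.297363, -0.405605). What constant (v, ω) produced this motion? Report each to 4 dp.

v = -1.5000, ω = -1.2500

Δθ = -0.405605 − 2.094395 = -2.500000
ω = Δθ/dt = -2.500000/2.0 = -1.2500
R = −Δy/(cos θ' − cos θ) = 1.2000
v = R·ω = 1.2000·-1.2500 = -1.5000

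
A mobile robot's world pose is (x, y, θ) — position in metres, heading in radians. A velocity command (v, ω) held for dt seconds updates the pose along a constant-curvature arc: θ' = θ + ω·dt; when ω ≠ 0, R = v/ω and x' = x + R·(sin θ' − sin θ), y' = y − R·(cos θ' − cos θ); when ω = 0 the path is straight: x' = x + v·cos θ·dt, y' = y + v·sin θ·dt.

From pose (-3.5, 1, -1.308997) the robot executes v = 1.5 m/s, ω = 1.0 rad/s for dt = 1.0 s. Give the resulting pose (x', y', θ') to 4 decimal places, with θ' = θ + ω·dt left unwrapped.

(-2.5073, -0.0407, -0.3090)

θ' = -1.3090 + 1.0·1.0 = -0.3090
R = v/ω = 1.5/1.0 = 1.5000
x' = -3.5 + 1.5000·(sin -0.3090 − sin -1.3090) = -2.5073
y' = 1 − 1.5000·(cos -0.3090 − cos -1.3090) = -0.0407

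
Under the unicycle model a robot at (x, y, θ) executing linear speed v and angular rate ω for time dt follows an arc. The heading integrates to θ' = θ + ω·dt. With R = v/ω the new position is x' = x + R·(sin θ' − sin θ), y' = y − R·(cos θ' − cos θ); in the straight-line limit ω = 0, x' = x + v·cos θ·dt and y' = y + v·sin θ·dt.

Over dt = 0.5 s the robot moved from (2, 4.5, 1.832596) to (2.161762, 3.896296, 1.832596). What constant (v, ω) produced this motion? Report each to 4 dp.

Δθ = 1.832596 − 1.832596 = 0.000000
ω = Δθ/dt = 0.000000/0.5 = 0.0000
ω = 0 → v = (Δx·cos θ + Δy·sin θ)/dt = -1.2500

v = -1.2500, ω = 0.0000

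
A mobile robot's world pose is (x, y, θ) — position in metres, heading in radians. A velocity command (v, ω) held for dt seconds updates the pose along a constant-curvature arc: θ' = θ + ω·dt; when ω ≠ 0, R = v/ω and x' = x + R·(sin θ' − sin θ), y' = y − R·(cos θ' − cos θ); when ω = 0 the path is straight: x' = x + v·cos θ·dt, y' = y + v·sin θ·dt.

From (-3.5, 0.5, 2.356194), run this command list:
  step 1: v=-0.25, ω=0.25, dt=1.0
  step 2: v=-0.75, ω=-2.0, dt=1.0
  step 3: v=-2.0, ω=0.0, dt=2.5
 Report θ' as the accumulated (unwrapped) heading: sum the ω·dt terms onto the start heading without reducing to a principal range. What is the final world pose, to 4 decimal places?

(-7.3899, -3.1324, 0.6062)

step 1: θ'=2.6062 (R=-1.0000) → pose (-3.3031, 0.3470, 2.6062)
step 2: θ'=0.6062 (R=0.3750) → pose (-3.2807, -0.2837, 0.6062)
step 3: θ'=0.6062 (straight) → pose (-7.3899, -3.1324, 0.6062)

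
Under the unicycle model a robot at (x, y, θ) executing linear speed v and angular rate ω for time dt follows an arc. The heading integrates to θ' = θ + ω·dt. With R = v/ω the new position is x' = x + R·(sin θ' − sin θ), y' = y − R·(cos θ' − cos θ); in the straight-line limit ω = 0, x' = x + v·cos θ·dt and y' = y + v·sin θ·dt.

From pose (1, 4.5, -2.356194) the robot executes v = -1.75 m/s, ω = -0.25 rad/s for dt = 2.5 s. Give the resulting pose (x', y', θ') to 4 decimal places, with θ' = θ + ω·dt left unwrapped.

θ' = -2.3562 + -0.25·2.5 = -2.9812
R = v/ω = -1.75/-0.25 = 7.0000
x' = 1 + 7.0000·(sin -2.9812 − sin -2.3562) = 4.8318
y' = 4.5 − 7.0000·(cos -2.9812 − cos -2.3562) = 6.4604

(4.8318, 6.4604, -2.9812)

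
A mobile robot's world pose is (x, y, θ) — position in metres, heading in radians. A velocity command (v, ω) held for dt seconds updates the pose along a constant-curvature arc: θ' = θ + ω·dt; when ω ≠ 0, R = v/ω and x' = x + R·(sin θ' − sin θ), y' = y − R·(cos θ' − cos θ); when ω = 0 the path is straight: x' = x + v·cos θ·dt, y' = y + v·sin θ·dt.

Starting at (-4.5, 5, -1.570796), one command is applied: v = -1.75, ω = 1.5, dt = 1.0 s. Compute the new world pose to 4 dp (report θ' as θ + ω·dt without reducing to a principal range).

(-5.5841, 6.1637, -0.0708)

θ' = -1.5708 + 1.5·1.0 = -0.0708
R = v/ω = -1.75/1.5 = -1.1667
x' = -4.5 + -1.1667·(sin -0.0708 − sin -1.5708) = -5.5841
y' = 5 − -1.1667·(cos -0.0708 − cos -1.5708) = 6.1637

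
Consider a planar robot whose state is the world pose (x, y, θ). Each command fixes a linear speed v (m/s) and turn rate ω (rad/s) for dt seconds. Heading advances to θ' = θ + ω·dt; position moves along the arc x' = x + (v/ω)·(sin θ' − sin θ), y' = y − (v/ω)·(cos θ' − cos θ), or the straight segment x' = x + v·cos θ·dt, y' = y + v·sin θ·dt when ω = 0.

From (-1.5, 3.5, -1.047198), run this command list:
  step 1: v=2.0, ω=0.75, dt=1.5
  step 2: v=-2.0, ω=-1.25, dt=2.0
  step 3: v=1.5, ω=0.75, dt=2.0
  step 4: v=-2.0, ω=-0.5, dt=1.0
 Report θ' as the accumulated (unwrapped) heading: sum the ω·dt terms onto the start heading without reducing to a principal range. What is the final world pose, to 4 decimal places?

step 1: θ'=0.0778 (R=2.6667) → pose (1.0167, 2.1747, 0.0778)
step 2: θ'=-2.4222 (R=1.6000) → pose (-0.1620, 4.9734, -2.4222)
step 3: θ'=-0.9222 (R=2.0000) → pose (-0.4380, 2.2609, -0.9222)
step 4: θ'=-1.4222 (R=4.0000) → pose (-1.2062, 4.0849, -1.4222)

(-1.2062, 4.0849, -1.4222)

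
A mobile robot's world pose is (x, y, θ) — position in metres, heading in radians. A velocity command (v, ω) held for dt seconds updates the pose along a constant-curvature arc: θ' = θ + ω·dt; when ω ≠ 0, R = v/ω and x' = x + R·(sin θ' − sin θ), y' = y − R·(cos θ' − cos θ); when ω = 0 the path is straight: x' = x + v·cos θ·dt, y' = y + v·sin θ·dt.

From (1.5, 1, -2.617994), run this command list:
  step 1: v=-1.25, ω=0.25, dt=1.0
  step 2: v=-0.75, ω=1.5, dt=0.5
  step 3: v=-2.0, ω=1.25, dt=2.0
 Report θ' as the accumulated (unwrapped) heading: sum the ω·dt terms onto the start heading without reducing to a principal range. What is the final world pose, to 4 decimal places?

step 1: θ'=-2.3680 (R=-5.0000) → pose (2.4936, 1.7531, -2.3680)
step 2: θ'=-1.6180 (R=-0.5000) → pose (2.6437, 2.0872, -1.6180)
step 3: θ'=0.8820 (R=-1.6000) → pose (-0.1898, 3.1797, 0.8820)

(-0.1898, 3.1797, 0.8820)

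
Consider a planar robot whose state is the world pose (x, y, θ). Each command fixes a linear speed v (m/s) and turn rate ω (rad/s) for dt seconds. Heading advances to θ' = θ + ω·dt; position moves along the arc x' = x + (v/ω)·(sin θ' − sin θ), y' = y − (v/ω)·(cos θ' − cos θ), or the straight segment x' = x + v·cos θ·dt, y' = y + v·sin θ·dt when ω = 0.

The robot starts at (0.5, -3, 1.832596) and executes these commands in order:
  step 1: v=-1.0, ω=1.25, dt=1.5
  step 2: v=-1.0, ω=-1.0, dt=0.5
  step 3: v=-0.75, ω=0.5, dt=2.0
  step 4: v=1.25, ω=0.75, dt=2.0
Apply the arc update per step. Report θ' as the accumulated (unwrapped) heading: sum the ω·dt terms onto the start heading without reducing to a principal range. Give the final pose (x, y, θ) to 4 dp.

step 1: θ'=3.7076 (R=-0.8000) → pose (1.7018, -3.4682, 3.7076)
step 2: θ'=3.2076 (R=1.0000) → pose (2.1721, -3.3144, 3.2076)
step 3: θ'=4.2076 (R=-1.5000) → pose (3.3860, -2.5431, 4.2076)
step 4: θ'=5.7076 (R=1.6667) → pose (3.9376, -4.7473, 5.7076)

(3.9376, -4.7473, 5.7076)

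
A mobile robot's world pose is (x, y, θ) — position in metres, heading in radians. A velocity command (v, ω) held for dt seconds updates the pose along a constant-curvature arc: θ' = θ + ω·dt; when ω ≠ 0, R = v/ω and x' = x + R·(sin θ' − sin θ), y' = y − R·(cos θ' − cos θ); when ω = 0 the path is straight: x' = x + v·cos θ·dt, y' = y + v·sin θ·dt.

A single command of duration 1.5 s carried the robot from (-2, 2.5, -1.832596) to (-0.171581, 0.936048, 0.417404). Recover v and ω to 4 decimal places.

Δθ = 0.417404 − -1.832596 = 2.250000
ω = Δθ/dt = 2.250000/1.5 = 1.5000
R = Δx/(sin θ' − sin θ) = 1.3333
v = R·ω = 1.3333·1.5000 = 2.0000

v = 2.0000, ω = 1.5000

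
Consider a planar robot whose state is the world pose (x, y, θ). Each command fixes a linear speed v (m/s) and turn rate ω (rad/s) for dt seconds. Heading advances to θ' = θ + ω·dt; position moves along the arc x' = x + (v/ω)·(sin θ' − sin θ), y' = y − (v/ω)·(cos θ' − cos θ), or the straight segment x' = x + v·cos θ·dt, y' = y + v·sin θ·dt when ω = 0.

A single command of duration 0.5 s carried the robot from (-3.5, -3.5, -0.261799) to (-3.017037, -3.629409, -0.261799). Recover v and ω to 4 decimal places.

v = 1.0000, ω = 0.0000

Δθ = -0.261799 − -0.261799 = 0.000000
ω = Δθ/dt = 0.000000/0.5 = 0.0000
ω = 0 → v = (Δx·cos θ + Δy·sin θ)/dt = 1.0000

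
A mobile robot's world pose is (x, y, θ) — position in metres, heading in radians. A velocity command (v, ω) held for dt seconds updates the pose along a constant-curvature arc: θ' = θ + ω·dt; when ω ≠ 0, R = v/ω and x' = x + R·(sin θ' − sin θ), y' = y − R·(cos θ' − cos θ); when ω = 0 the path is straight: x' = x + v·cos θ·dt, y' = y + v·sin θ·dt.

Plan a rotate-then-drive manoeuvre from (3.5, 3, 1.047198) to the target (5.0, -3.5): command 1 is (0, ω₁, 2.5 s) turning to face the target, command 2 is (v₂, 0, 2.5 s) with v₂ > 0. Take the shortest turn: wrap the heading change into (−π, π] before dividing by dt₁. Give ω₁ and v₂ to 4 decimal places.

heading to target = atan2(-3.5−3, 5−3.5) = -1.3440
Δθ = wrap(-1.3440 − 1.0472) = -2.3912; ω₁ = Δθ/dt₁ = -0.9565
distance = √((5−3.5)² + (-3.5−3)²) = 6.6708; v₂ = distance/dt₂ = 2.6683

ω₁ = -0.9565, v₂ = 2.6683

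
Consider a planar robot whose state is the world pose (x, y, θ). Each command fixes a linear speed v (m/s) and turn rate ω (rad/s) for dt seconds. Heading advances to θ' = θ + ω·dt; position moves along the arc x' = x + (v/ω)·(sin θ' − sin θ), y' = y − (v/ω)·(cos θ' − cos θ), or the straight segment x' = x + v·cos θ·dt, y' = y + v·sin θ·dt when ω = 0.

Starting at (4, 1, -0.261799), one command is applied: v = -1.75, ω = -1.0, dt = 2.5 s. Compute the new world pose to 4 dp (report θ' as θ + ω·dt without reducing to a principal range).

(3.8042, 4.3157, -2.7618)

θ' = -0.2618 + -1.0·2.5 = -2.7618
R = v/ω = -1.75/-1.0 = 1.7500
x' = 4 + 1.7500·(sin -2.7618 − sin -0.2618) = 3.8042
y' = 1 − 1.7500·(cos -2.7618 − cos -0.2618) = 4.3157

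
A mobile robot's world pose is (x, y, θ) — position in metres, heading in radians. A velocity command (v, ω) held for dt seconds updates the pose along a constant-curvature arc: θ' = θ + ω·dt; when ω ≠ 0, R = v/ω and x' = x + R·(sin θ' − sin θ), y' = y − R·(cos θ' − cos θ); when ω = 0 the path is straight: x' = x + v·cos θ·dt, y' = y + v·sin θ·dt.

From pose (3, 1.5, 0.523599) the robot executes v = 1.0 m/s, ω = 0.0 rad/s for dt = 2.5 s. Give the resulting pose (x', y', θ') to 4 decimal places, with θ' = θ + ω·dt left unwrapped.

(5.1651, 2.7500, 0.5236)

θ' = 0.5236 + 0.0·2.5 = 0.5236
ω = 0 → straight: x' = 3 + 1.0·cos(0.5236)·2.5 = 5.1651
y' = 1.5 + 1.0·sin(0.5236)·2.5 = 2.7500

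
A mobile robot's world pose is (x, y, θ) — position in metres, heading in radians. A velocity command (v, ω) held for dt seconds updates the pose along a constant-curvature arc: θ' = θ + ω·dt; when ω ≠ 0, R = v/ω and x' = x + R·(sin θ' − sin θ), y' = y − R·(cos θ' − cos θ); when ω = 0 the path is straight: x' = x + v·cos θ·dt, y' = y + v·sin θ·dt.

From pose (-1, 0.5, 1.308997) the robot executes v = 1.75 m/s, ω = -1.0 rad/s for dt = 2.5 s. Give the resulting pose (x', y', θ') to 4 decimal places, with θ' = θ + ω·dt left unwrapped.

(2.3157, 0.6958, -1.1910)

θ' = 1.3090 + -1.0·2.5 = -1.1910
R = v/ω = 1.75/-1.0 = -1.7500
x' = -1 + -1.7500·(sin -1.1910 − sin 1.3090) = 2.3157
y' = 0.5 − -1.7500·(cos -1.1910 − cos 1.3090) = 0.6958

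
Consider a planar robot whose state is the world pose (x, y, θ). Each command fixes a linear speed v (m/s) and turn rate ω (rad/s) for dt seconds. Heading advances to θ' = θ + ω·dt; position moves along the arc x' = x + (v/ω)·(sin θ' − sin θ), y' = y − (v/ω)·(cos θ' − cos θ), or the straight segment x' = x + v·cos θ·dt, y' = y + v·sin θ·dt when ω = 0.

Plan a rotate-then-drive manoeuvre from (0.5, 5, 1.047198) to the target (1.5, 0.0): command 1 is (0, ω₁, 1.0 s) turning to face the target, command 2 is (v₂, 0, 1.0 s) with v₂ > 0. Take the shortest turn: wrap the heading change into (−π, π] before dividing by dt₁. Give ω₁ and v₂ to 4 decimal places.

ω₁ = -2.4206, v₂ = 5.0990

heading to target = atan2(0−5, 1.5−0.5) = -1.3734
Δθ = wrap(-1.3734 − 1.0472) = -2.4206; ω₁ = Δθ/dt₁ = -2.4206
distance = √((1.5−0.5)² + (0−5)²) = 5.0990; v₂ = distance/dt₂ = 5.0990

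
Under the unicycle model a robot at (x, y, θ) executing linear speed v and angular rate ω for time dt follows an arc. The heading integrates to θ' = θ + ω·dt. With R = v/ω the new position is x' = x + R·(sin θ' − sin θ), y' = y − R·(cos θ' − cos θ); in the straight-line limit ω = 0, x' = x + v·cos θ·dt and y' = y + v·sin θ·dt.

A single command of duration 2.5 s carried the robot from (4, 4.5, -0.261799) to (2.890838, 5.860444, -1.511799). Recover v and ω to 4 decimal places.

v = -0.7500, ω = -0.5000

Δθ = -1.511799 − -0.261799 = -1.250000
ω = Δθ/dt = -1.250000/2.5 = -0.5000
R = −Δy/(cos θ' − cos θ) = 1.5000
v = R·ω = 1.5000·-0.5000 = -0.7500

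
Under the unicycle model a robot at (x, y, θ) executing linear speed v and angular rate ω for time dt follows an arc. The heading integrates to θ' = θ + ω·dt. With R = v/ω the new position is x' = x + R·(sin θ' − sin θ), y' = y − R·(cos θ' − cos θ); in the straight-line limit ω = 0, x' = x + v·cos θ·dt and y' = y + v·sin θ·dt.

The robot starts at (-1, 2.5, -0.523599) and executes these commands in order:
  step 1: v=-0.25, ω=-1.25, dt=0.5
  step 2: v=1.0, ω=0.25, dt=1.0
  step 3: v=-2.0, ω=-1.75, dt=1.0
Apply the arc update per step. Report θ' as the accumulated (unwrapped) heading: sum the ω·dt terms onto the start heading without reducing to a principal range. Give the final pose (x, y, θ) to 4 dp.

step 1: θ'=-1.1486 (R=0.2000) → pose (-1.0824, 2.5913, -1.1486)
step 2: θ'=-0.8986 (R=4.0000) → pose (-0.5635, 1.7395, -0.8986)
step 3: θ'=-2.6486 (R=1.1429) → pose (-0.2101, 3.4579, -2.6486)

(-0.2101, 3.4579, -2.6486)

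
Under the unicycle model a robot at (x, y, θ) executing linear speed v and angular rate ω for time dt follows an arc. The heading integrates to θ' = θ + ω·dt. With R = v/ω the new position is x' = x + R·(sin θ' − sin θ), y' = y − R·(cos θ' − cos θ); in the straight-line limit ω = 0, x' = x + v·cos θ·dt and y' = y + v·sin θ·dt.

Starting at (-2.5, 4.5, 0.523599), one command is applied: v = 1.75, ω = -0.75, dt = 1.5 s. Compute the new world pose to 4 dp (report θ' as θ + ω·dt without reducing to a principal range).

θ' = 0.5236 + -0.75·1.5 = -0.6014
R = v/ω = 1.75/-0.75 = -2.3333
x' = -2.5 + -2.3333·(sin -0.6014 − sin 0.5236) = -0.0131
y' = 4.5 − -2.3333·(cos -0.6014 − cos 0.5236) = 4.4032

(-0.0131, 4.4032, -0.6014)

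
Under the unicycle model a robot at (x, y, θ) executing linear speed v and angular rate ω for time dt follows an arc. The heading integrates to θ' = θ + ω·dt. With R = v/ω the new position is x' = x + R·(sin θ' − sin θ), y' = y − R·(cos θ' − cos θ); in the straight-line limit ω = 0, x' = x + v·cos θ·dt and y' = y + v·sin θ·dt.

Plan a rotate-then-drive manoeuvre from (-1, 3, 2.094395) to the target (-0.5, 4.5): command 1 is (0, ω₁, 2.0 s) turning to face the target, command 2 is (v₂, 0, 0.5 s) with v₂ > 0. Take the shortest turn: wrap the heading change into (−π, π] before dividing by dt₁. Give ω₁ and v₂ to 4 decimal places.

heading to target = atan2(4.5−3, -0.5−-1) = 1.2490
Δθ = wrap(1.2490 − 2.0944) = -0.8453; ω₁ = Δθ/dt₁ = -0.4227
distance = √((-0.5−-1)² + (4.5−3)²) = 1.5811; v₂ = distance/dt₂ = 3.1623

ω₁ = -0.4227, v₂ = 3.1623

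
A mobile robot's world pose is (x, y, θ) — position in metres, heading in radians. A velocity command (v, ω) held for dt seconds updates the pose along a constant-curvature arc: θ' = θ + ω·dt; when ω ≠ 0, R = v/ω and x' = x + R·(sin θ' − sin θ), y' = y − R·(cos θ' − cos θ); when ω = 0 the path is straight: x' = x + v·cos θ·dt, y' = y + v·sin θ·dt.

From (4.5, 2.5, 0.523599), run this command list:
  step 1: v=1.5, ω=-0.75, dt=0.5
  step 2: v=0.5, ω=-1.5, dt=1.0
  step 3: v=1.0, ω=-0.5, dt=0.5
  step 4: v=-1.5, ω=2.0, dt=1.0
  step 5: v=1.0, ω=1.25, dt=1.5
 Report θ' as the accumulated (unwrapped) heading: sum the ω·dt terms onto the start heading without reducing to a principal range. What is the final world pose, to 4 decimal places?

step 1: θ'=0.1486 (R=-2.0000) → pose (5.2039, 2.7459, 0.1486)
step 2: θ'=-1.3514 (R=-0.3333) → pose (5.5786, 2.4888, -1.3514)
step 3: θ'=-1.6014 (R=-2.0000) → pose (5.6256, 1.9923, -1.6014)
step 4: θ'=0.3986 (R=-0.7500) → pose (4.5848, 2.7065, 0.3986)
step 5: θ'=2.2736 (R=0.8000) → pose (4.8848, 3.9608, 2.2736)

(4.8848, 3.9608, 2.2736)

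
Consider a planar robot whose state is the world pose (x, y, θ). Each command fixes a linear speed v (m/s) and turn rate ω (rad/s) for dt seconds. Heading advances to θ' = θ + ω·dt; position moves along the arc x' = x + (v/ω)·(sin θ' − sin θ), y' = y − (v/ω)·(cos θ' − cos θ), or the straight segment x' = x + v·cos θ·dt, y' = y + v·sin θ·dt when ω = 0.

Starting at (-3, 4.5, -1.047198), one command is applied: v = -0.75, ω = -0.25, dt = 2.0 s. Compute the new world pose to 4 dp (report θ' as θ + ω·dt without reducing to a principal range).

θ' = -1.0472 + -0.25·2.0 = -1.5472
R = v/ω = -0.75/-0.25 = 3.0000
x' = -3 + 3.0000·(sin -1.5472 − sin -1.0472) = -3.4011
y' = 4.5 − 3.0000·(cos -1.5472 − cos -1.0472) = 5.9292

(-3.4011, 5.9292, -1.5472)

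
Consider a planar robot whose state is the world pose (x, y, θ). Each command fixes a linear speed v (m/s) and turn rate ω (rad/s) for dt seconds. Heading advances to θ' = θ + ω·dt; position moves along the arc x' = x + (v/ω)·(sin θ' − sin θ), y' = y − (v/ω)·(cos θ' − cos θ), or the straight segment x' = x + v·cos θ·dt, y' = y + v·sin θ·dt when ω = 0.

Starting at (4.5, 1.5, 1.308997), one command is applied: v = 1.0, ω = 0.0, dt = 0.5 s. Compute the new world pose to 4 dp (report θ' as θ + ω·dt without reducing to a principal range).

(4.6294, 1.9830, 1.3090)

θ' = 1.3090 + 0.0·0.5 = 1.3090
ω = 0 → straight: x' = 4.5 + 1.0·cos(1.3090)·0.5 = 4.6294
y' = 1.5 + 1.0·sin(1.3090)·0.5 = 1.9830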